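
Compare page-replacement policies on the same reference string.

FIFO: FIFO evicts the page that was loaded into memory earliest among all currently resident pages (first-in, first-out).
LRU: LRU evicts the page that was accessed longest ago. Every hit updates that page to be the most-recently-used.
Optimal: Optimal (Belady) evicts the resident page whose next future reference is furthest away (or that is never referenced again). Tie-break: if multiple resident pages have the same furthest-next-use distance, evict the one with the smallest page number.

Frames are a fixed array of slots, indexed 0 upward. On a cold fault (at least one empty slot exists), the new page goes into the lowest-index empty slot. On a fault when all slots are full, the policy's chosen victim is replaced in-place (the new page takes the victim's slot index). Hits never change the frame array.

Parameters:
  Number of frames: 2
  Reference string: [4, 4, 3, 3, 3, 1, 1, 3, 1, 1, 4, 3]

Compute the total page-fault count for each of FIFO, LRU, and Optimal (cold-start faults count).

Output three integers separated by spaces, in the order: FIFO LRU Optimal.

--- FIFO ---
  step 0: ref 4 -> FAULT, frames=[4,-] (faults so far: 1)
  step 1: ref 4 -> HIT, frames=[4,-] (faults so far: 1)
  step 2: ref 3 -> FAULT, frames=[4,3] (faults so far: 2)
  step 3: ref 3 -> HIT, frames=[4,3] (faults so far: 2)
  step 4: ref 3 -> HIT, frames=[4,3] (faults so far: 2)
  step 5: ref 1 -> FAULT, evict 4, frames=[1,3] (faults so far: 3)
  step 6: ref 1 -> HIT, frames=[1,3] (faults so far: 3)
  step 7: ref 3 -> HIT, frames=[1,3] (faults so far: 3)
  step 8: ref 1 -> HIT, frames=[1,3] (faults so far: 3)
  step 9: ref 1 -> HIT, frames=[1,3] (faults so far: 3)
  step 10: ref 4 -> FAULT, evict 3, frames=[1,4] (faults so far: 4)
  step 11: ref 3 -> FAULT, evict 1, frames=[3,4] (faults so far: 5)
  FIFO total faults: 5
--- LRU ---
  step 0: ref 4 -> FAULT, frames=[4,-] (faults so far: 1)
  step 1: ref 4 -> HIT, frames=[4,-] (faults so far: 1)
  step 2: ref 3 -> FAULT, frames=[4,3] (faults so far: 2)
  step 3: ref 3 -> HIT, frames=[4,3] (faults so far: 2)
  step 4: ref 3 -> HIT, frames=[4,3] (faults so far: 2)
  step 5: ref 1 -> FAULT, evict 4, frames=[1,3] (faults so far: 3)
  step 6: ref 1 -> HIT, frames=[1,3] (faults so far: 3)
  step 7: ref 3 -> HIT, frames=[1,3] (faults so far: 3)
  step 8: ref 1 -> HIT, frames=[1,3] (faults so far: 3)
  step 9: ref 1 -> HIT, frames=[1,3] (faults so far: 3)
  step 10: ref 4 -> FAULT, evict 3, frames=[1,4] (faults so far: 4)
  step 11: ref 3 -> FAULT, evict 1, frames=[3,4] (faults so far: 5)
  LRU total faults: 5
--- Optimal ---
  step 0: ref 4 -> FAULT, frames=[4,-] (faults so far: 1)
  step 1: ref 4 -> HIT, frames=[4,-] (faults so far: 1)
  step 2: ref 3 -> FAULT, frames=[4,3] (faults so far: 2)
  step 3: ref 3 -> HIT, frames=[4,3] (faults so far: 2)
  step 4: ref 3 -> HIT, frames=[4,3] (faults so far: 2)
  step 5: ref 1 -> FAULT, evict 4, frames=[1,3] (faults so far: 3)
  step 6: ref 1 -> HIT, frames=[1,3] (faults so far: 3)
  step 7: ref 3 -> HIT, frames=[1,3] (faults so far: 3)
  step 8: ref 1 -> HIT, frames=[1,3] (faults so far: 3)
  step 9: ref 1 -> HIT, frames=[1,3] (faults so far: 3)
  step 10: ref 4 -> FAULT, evict 1, frames=[4,3] (faults so far: 4)
  step 11: ref 3 -> HIT, frames=[4,3] (faults so far: 4)
  Optimal total faults: 4

Answer: 5 5 4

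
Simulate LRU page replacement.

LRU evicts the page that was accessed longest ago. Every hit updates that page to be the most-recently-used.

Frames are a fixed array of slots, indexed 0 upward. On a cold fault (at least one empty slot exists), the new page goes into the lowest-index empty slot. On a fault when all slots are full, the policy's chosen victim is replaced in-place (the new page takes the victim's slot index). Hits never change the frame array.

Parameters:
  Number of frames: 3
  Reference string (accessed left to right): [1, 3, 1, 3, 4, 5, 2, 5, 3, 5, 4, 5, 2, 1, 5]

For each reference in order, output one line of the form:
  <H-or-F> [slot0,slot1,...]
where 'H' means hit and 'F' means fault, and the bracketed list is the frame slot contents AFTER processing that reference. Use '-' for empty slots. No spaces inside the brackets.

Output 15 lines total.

F [1,-,-]
F [1,3,-]
H [1,3,-]
H [1,3,-]
F [1,3,4]
F [5,3,4]
F [5,2,4]
H [5,2,4]
F [5,2,3]
H [5,2,3]
F [5,4,3]
H [5,4,3]
F [5,4,2]
F [5,1,2]
H [5,1,2]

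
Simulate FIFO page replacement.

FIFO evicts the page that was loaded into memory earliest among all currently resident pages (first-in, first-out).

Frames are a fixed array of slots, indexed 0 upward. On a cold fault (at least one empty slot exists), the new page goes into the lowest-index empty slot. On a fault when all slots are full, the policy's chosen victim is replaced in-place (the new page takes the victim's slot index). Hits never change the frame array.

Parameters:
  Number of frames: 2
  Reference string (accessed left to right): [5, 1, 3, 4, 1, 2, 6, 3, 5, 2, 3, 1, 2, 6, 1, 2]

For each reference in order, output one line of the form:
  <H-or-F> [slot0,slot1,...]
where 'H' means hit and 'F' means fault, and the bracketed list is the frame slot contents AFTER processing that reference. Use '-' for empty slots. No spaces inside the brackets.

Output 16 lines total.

F [5,-]
F [5,1]
F [3,1]
F [3,4]
F [1,4]
F [1,2]
F [6,2]
F [6,3]
F [5,3]
F [5,2]
F [3,2]
F [3,1]
F [2,1]
F [2,6]
F [1,6]
F [1,2]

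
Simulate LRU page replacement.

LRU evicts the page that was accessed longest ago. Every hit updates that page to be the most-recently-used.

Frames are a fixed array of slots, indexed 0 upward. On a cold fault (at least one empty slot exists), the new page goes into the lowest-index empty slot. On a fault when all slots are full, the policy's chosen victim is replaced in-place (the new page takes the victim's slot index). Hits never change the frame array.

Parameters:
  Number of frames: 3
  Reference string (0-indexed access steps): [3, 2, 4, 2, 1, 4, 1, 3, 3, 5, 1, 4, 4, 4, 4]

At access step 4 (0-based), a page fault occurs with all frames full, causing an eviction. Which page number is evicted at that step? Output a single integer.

Answer: 3

Derivation:
Step 0: ref 3 -> FAULT, frames=[3,-,-]
Step 1: ref 2 -> FAULT, frames=[3,2,-]
Step 2: ref 4 -> FAULT, frames=[3,2,4]
Step 3: ref 2 -> HIT, frames=[3,2,4]
Step 4: ref 1 -> FAULT, evict 3, frames=[1,2,4]
At step 4: evicted page 3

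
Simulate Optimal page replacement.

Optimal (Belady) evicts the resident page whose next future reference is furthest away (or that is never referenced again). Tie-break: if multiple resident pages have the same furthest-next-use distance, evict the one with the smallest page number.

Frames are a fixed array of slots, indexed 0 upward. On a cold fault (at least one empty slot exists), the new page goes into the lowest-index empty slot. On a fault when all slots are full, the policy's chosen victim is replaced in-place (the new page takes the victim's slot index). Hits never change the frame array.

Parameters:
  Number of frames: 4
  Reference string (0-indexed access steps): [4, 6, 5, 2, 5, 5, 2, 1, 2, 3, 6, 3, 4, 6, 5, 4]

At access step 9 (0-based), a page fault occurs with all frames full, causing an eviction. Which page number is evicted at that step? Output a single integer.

Step 0: ref 4 -> FAULT, frames=[4,-,-,-]
Step 1: ref 6 -> FAULT, frames=[4,6,-,-]
Step 2: ref 5 -> FAULT, frames=[4,6,5,-]
Step 3: ref 2 -> FAULT, frames=[4,6,5,2]
Step 4: ref 5 -> HIT, frames=[4,6,5,2]
Step 5: ref 5 -> HIT, frames=[4,6,5,2]
Step 6: ref 2 -> HIT, frames=[4,6,5,2]
Step 7: ref 1 -> FAULT, evict 5, frames=[4,6,1,2]
Step 8: ref 2 -> HIT, frames=[4,6,1,2]
Step 9: ref 3 -> FAULT, evict 1, frames=[4,6,3,2]
At step 9: evicted page 1

Answer: 1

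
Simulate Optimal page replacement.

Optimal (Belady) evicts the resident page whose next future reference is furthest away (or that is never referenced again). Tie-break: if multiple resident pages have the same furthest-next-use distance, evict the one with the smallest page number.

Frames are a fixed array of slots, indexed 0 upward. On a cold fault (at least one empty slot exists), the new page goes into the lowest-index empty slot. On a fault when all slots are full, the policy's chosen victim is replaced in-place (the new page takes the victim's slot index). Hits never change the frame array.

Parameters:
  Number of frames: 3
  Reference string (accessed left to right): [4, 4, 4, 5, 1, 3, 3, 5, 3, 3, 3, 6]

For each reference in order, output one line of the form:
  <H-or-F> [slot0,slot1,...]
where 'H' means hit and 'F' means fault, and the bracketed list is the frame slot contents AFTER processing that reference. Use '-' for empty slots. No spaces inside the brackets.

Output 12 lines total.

F [4,-,-]
H [4,-,-]
H [4,-,-]
F [4,5,-]
F [4,5,1]
F [4,5,3]
H [4,5,3]
H [4,5,3]
H [4,5,3]
H [4,5,3]
H [4,5,3]
F [4,5,6]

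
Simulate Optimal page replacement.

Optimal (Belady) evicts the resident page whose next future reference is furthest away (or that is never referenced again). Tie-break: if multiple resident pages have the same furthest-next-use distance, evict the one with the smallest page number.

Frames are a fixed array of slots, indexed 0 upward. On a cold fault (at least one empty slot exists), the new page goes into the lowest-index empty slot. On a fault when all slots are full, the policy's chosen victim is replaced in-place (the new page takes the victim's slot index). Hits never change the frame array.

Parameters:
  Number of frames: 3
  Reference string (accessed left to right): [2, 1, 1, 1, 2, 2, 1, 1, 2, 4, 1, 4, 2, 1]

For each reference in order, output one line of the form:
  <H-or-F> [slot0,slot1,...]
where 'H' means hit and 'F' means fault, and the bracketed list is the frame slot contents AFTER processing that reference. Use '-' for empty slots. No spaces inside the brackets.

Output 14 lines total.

F [2,-,-]
F [2,1,-]
H [2,1,-]
H [2,1,-]
H [2,1,-]
H [2,1,-]
H [2,1,-]
H [2,1,-]
H [2,1,-]
F [2,1,4]
H [2,1,4]
H [2,1,4]
H [2,1,4]
H [2,1,4]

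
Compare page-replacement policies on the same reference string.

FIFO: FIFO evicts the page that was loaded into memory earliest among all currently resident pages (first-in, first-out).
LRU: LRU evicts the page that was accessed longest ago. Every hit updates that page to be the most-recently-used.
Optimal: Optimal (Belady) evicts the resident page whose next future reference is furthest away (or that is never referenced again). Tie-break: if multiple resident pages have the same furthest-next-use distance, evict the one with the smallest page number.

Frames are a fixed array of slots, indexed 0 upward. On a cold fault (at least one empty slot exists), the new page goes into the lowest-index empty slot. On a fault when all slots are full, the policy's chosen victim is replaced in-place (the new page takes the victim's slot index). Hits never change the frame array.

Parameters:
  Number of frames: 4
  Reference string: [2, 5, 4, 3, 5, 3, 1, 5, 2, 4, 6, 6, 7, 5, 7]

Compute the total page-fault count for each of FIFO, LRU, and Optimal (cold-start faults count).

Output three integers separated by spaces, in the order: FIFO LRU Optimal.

Answer: 9 10 7

Derivation:
--- FIFO ---
  step 0: ref 2 -> FAULT, frames=[2,-,-,-] (faults so far: 1)
  step 1: ref 5 -> FAULT, frames=[2,5,-,-] (faults so far: 2)
  step 2: ref 4 -> FAULT, frames=[2,5,4,-] (faults so far: 3)
  step 3: ref 3 -> FAULT, frames=[2,5,4,3] (faults so far: 4)
  step 4: ref 5 -> HIT, frames=[2,5,4,3] (faults so far: 4)
  step 5: ref 3 -> HIT, frames=[2,5,4,3] (faults so far: 4)
  step 6: ref 1 -> FAULT, evict 2, frames=[1,5,4,3] (faults so far: 5)
  step 7: ref 5 -> HIT, frames=[1,5,4,3] (faults so far: 5)
  step 8: ref 2 -> FAULT, evict 5, frames=[1,2,4,3] (faults so far: 6)
  step 9: ref 4 -> HIT, frames=[1,2,4,3] (faults so far: 6)
  step 10: ref 6 -> FAULT, evict 4, frames=[1,2,6,3] (faults so far: 7)
  step 11: ref 6 -> HIT, frames=[1,2,6,3] (faults so far: 7)
  step 12: ref 7 -> FAULT, evict 3, frames=[1,2,6,7] (faults so far: 8)
  step 13: ref 5 -> FAULT, evict 1, frames=[5,2,6,7] (faults so far: 9)
  step 14: ref 7 -> HIT, frames=[5,2,6,7] (faults so far: 9)
  FIFO total faults: 9
--- LRU ---
  step 0: ref 2 -> FAULT, frames=[2,-,-,-] (faults so far: 1)
  step 1: ref 5 -> FAULT, frames=[2,5,-,-] (faults so far: 2)
  step 2: ref 4 -> FAULT, frames=[2,5,4,-] (faults so far: 3)
  step 3: ref 3 -> FAULT, frames=[2,5,4,3] (faults so far: 4)
  step 4: ref 5 -> HIT, frames=[2,5,4,3] (faults so far: 4)
  step 5: ref 3 -> HIT, frames=[2,5,4,3] (faults so far: 4)
  step 6: ref 1 -> FAULT, evict 2, frames=[1,5,4,3] (faults so far: 5)
  step 7: ref 5 -> HIT, frames=[1,5,4,3] (faults so far: 5)
  step 8: ref 2 -> FAULT, evict 4, frames=[1,5,2,3] (faults so far: 6)
  step 9: ref 4 -> FAULT, evict 3, frames=[1,5,2,4] (faults so far: 7)
  step 10: ref 6 -> FAULT, evict 1, frames=[6,5,2,4] (faults so far: 8)
  step 11: ref 6 -> HIT, frames=[6,5,2,4] (faults so far: 8)
  step 12: ref 7 -> FAULT, evict 5, frames=[6,7,2,4] (faults so far: 9)
  step 13: ref 5 -> FAULT, evict 2, frames=[6,7,5,4] (faults so far: 10)
  step 14: ref 7 -> HIT, frames=[6,7,5,4] (faults so far: 10)
  LRU total faults: 10
--- Optimal ---
  step 0: ref 2 -> FAULT, frames=[2,-,-,-] (faults so far: 1)
  step 1: ref 5 -> FAULT, frames=[2,5,-,-] (faults so far: 2)
  step 2: ref 4 -> FAULT, frames=[2,5,4,-] (faults so far: 3)
  step 3: ref 3 -> FAULT, frames=[2,5,4,3] (faults so far: 4)
  step 4: ref 5 -> HIT, frames=[2,5,4,3] (faults so far: 4)
  step 5: ref 3 -> HIT, frames=[2,5,4,3] (faults so far: 4)
  step 6: ref 1 -> FAULT, evict 3, frames=[2,5,4,1] (faults so far: 5)
  step 7: ref 5 -> HIT, frames=[2,5,4,1] (faults so far: 5)
  step 8: ref 2 -> HIT, frames=[2,5,4,1] (faults so far: 5)
  step 9: ref 4 -> HIT, frames=[2,5,4,1] (faults so far: 5)
  step 10: ref 6 -> FAULT, evict 1, frames=[2,5,4,6] (faults so far: 6)
  step 11: ref 6 -> HIT, frames=[2,5,4,6] (faults so far: 6)
  step 12: ref 7 -> FAULT, evict 2, frames=[7,5,4,6] (faults so far: 7)
  step 13: ref 5 -> HIT, frames=[7,5,4,6] (faults so far: 7)
  step 14: ref 7 -> HIT, frames=[7,5,4,6] (faults so far: 7)
  Optimal total faults: 7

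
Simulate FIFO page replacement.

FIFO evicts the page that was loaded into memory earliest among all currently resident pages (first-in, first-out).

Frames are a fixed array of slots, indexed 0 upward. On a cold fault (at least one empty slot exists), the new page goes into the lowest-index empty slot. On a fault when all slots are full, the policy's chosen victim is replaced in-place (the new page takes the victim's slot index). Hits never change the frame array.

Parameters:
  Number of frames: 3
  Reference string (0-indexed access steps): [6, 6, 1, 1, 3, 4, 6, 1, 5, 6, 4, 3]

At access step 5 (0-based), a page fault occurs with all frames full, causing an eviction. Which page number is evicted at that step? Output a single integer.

Step 0: ref 6 -> FAULT, frames=[6,-,-]
Step 1: ref 6 -> HIT, frames=[6,-,-]
Step 2: ref 1 -> FAULT, frames=[6,1,-]
Step 3: ref 1 -> HIT, frames=[6,1,-]
Step 4: ref 3 -> FAULT, frames=[6,1,3]
Step 5: ref 4 -> FAULT, evict 6, frames=[4,1,3]
At step 5: evicted page 6

Answer: 6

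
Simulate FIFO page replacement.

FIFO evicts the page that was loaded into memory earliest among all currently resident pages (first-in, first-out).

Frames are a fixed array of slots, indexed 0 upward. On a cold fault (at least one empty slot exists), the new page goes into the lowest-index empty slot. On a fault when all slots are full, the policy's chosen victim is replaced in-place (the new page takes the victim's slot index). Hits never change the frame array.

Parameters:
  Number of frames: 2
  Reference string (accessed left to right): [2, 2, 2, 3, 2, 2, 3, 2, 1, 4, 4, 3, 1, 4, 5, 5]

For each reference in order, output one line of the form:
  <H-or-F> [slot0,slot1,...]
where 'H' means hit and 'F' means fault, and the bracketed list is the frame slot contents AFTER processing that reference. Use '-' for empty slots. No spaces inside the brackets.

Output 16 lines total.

F [2,-]
H [2,-]
H [2,-]
F [2,3]
H [2,3]
H [2,3]
H [2,3]
H [2,3]
F [1,3]
F [1,4]
H [1,4]
F [3,4]
F [3,1]
F [4,1]
F [4,5]
H [4,5]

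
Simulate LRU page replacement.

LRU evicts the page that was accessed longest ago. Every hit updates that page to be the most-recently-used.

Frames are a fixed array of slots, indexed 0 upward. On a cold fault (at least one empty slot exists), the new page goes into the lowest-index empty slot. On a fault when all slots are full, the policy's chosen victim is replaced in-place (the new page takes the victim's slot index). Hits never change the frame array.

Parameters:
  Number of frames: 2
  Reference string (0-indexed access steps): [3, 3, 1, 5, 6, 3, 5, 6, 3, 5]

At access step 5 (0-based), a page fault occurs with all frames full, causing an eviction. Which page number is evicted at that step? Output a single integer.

Step 0: ref 3 -> FAULT, frames=[3,-]
Step 1: ref 3 -> HIT, frames=[3,-]
Step 2: ref 1 -> FAULT, frames=[3,1]
Step 3: ref 5 -> FAULT, evict 3, frames=[5,1]
Step 4: ref 6 -> FAULT, evict 1, frames=[5,6]
Step 5: ref 3 -> FAULT, evict 5, frames=[3,6]
At step 5: evicted page 5

Answer: 5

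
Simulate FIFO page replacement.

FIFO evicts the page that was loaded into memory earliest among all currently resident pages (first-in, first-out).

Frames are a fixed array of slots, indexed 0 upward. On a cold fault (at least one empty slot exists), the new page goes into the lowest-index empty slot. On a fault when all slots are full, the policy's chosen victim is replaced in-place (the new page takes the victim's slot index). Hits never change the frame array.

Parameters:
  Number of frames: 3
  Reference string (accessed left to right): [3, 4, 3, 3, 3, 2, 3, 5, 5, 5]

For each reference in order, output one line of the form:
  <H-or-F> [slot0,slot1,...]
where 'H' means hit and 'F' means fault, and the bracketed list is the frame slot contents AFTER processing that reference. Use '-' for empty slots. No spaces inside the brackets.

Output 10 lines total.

F [3,-,-]
F [3,4,-]
H [3,4,-]
H [3,4,-]
H [3,4,-]
F [3,4,2]
H [3,4,2]
F [5,4,2]
H [5,4,2]
H [5,4,2]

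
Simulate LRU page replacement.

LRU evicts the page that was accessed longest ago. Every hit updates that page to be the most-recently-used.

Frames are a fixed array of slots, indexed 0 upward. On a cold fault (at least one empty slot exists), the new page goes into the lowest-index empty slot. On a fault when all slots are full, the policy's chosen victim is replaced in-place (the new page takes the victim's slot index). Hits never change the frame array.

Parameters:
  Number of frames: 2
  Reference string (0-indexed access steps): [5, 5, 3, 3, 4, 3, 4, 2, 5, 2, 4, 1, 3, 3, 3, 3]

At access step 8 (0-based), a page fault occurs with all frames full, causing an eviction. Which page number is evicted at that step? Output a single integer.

Answer: 4

Derivation:
Step 0: ref 5 -> FAULT, frames=[5,-]
Step 1: ref 5 -> HIT, frames=[5,-]
Step 2: ref 3 -> FAULT, frames=[5,3]
Step 3: ref 3 -> HIT, frames=[5,3]
Step 4: ref 4 -> FAULT, evict 5, frames=[4,3]
Step 5: ref 3 -> HIT, frames=[4,3]
Step 6: ref 4 -> HIT, frames=[4,3]
Step 7: ref 2 -> FAULT, evict 3, frames=[4,2]
Step 8: ref 5 -> FAULT, evict 4, frames=[5,2]
At step 8: evicted page 4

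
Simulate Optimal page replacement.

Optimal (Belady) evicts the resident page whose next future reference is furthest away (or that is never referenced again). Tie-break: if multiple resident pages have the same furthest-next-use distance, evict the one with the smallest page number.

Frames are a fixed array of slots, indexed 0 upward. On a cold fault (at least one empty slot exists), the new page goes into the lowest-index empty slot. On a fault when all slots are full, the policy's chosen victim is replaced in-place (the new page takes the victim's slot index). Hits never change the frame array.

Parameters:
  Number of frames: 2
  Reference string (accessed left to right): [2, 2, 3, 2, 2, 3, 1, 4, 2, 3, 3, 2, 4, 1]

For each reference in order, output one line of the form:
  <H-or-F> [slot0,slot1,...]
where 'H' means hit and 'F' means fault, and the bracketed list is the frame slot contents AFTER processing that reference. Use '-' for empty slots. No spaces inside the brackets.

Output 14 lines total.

F [2,-]
H [2,-]
F [2,3]
H [2,3]
H [2,3]
H [2,3]
F [2,1]
F [2,4]
H [2,4]
F [2,3]
H [2,3]
H [2,3]
F [4,3]
F [4,1]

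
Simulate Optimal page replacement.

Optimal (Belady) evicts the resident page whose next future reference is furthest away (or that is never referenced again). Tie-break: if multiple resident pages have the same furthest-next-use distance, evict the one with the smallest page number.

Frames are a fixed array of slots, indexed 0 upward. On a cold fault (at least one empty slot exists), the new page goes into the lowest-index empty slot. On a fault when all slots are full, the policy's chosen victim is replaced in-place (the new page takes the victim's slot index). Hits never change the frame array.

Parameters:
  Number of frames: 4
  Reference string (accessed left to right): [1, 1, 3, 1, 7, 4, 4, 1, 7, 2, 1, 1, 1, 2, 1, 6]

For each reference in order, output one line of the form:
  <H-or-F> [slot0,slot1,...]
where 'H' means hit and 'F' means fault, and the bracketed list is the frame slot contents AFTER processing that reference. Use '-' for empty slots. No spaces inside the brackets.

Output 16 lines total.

F [1,-,-,-]
H [1,-,-,-]
F [1,3,-,-]
H [1,3,-,-]
F [1,3,7,-]
F [1,3,7,4]
H [1,3,7,4]
H [1,3,7,4]
H [1,3,7,4]
F [1,2,7,4]
H [1,2,7,4]
H [1,2,7,4]
H [1,2,7,4]
H [1,2,7,4]
H [1,2,7,4]
F [6,2,7,4]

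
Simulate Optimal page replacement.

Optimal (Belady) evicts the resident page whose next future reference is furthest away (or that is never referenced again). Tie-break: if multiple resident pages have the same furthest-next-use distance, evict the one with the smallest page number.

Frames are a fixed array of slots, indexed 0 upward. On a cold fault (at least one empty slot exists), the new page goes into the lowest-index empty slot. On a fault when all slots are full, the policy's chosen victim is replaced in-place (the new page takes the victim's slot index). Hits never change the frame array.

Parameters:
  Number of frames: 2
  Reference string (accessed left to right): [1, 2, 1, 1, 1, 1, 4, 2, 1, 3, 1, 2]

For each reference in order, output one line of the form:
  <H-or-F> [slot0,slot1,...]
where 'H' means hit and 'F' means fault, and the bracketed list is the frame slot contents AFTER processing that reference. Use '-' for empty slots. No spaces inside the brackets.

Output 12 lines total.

F [1,-]
F [1,2]
H [1,2]
H [1,2]
H [1,2]
H [1,2]
F [4,2]
H [4,2]
F [1,2]
F [1,3]
H [1,3]
F [2,3]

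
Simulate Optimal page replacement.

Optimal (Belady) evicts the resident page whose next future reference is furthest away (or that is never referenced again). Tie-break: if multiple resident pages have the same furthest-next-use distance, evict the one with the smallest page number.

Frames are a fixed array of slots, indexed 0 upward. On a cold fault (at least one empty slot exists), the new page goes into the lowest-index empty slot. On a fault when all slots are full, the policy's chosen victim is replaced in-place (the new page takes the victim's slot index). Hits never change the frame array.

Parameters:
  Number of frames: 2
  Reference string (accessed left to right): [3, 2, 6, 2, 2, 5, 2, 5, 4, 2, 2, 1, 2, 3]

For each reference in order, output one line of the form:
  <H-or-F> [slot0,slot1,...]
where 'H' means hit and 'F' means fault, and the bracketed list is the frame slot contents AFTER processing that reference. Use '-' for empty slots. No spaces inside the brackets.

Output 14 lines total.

F [3,-]
F [3,2]
F [6,2]
H [6,2]
H [6,2]
F [5,2]
H [5,2]
H [5,2]
F [4,2]
H [4,2]
H [4,2]
F [1,2]
H [1,2]
F [3,2]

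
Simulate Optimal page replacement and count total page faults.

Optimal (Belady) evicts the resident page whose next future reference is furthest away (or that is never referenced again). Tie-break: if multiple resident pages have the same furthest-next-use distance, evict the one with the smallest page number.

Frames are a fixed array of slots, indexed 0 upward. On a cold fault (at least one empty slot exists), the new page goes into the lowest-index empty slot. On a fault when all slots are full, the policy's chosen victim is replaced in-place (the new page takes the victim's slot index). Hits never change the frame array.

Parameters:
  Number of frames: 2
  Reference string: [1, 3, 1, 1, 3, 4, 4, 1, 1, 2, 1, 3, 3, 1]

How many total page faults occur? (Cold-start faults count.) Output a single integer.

Step 0: ref 1 → FAULT, frames=[1,-]
Step 1: ref 3 → FAULT, frames=[1,3]
Step 2: ref 1 → HIT, frames=[1,3]
Step 3: ref 1 → HIT, frames=[1,3]
Step 4: ref 3 → HIT, frames=[1,3]
Step 5: ref 4 → FAULT (evict 3), frames=[1,4]
Step 6: ref 4 → HIT, frames=[1,4]
Step 7: ref 1 → HIT, frames=[1,4]
Step 8: ref 1 → HIT, frames=[1,4]
Step 9: ref 2 → FAULT (evict 4), frames=[1,2]
Step 10: ref 1 → HIT, frames=[1,2]
Step 11: ref 3 → FAULT (evict 2), frames=[1,3]
Step 12: ref 3 → HIT, frames=[1,3]
Step 13: ref 1 → HIT, frames=[1,3]
Total faults: 5

Answer: 5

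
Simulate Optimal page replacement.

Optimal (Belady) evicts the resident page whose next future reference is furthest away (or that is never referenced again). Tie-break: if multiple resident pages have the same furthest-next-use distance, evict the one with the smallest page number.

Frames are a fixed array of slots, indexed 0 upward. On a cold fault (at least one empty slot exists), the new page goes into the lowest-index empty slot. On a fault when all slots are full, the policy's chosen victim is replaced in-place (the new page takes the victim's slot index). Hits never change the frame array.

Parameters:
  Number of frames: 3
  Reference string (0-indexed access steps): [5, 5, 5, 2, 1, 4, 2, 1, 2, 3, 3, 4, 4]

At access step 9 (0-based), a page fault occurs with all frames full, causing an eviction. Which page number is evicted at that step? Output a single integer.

Answer: 1

Derivation:
Step 0: ref 5 -> FAULT, frames=[5,-,-]
Step 1: ref 5 -> HIT, frames=[5,-,-]
Step 2: ref 5 -> HIT, frames=[5,-,-]
Step 3: ref 2 -> FAULT, frames=[5,2,-]
Step 4: ref 1 -> FAULT, frames=[5,2,1]
Step 5: ref 4 -> FAULT, evict 5, frames=[4,2,1]
Step 6: ref 2 -> HIT, frames=[4,2,1]
Step 7: ref 1 -> HIT, frames=[4,2,1]
Step 8: ref 2 -> HIT, frames=[4,2,1]
Step 9: ref 3 -> FAULT, evict 1, frames=[4,2,3]
At step 9: evicted page 1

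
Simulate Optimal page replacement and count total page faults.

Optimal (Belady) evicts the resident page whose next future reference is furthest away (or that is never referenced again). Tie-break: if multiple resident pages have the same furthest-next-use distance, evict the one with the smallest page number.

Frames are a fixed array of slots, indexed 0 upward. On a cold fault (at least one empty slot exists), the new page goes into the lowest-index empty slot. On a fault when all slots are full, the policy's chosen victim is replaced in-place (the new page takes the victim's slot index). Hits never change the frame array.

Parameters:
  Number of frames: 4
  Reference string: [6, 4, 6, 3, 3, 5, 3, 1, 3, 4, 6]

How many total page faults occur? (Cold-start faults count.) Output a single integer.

Step 0: ref 6 → FAULT, frames=[6,-,-,-]
Step 1: ref 4 → FAULT, frames=[6,4,-,-]
Step 2: ref 6 → HIT, frames=[6,4,-,-]
Step 3: ref 3 → FAULT, frames=[6,4,3,-]
Step 4: ref 3 → HIT, frames=[6,4,3,-]
Step 5: ref 5 → FAULT, frames=[6,4,3,5]
Step 6: ref 3 → HIT, frames=[6,4,3,5]
Step 7: ref 1 → FAULT (evict 5), frames=[6,4,3,1]
Step 8: ref 3 → HIT, frames=[6,4,3,1]
Step 9: ref 4 → HIT, frames=[6,4,3,1]
Step 10: ref 6 → HIT, frames=[6,4,3,1]
Total faults: 5

Answer: 5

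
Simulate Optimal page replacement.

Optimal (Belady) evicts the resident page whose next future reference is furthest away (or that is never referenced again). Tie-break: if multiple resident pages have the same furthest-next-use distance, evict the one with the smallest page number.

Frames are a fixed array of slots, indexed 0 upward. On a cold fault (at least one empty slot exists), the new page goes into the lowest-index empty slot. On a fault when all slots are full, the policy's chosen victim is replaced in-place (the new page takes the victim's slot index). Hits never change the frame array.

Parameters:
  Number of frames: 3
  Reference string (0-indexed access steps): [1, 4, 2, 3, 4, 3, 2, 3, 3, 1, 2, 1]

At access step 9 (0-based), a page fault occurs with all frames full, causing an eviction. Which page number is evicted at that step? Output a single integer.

Step 0: ref 1 -> FAULT, frames=[1,-,-]
Step 1: ref 4 -> FAULT, frames=[1,4,-]
Step 2: ref 2 -> FAULT, frames=[1,4,2]
Step 3: ref 3 -> FAULT, evict 1, frames=[3,4,2]
Step 4: ref 4 -> HIT, frames=[3,4,2]
Step 5: ref 3 -> HIT, frames=[3,4,2]
Step 6: ref 2 -> HIT, frames=[3,4,2]
Step 7: ref 3 -> HIT, frames=[3,4,2]
Step 8: ref 3 -> HIT, frames=[3,4,2]
Step 9: ref 1 -> FAULT, evict 3, frames=[1,4,2]
At step 9: evicted page 3

Answer: 3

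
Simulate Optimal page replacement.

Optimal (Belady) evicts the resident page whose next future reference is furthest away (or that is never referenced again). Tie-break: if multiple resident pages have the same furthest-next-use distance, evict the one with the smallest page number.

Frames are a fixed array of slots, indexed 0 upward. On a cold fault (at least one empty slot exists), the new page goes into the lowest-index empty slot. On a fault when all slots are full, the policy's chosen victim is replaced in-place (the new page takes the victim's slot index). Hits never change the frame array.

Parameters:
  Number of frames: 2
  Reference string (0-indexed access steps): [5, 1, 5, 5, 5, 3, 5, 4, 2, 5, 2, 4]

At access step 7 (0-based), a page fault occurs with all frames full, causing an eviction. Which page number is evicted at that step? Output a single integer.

Answer: 3

Derivation:
Step 0: ref 5 -> FAULT, frames=[5,-]
Step 1: ref 1 -> FAULT, frames=[5,1]
Step 2: ref 5 -> HIT, frames=[5,1]
Step 3: ref 5 -> HIT, frames=[5,1]
Step 4: ref 5 -> HIT, frames=[5,1]
Step 5: ref 3 -> FAULT, evict 1, frames=[5,3]
Step 6: ref 5 -> HIT, frames=[5,3]
Step 7: ref 4 -> FAULT, evict 3, frames=[5,4]
At step 7: evicted page 3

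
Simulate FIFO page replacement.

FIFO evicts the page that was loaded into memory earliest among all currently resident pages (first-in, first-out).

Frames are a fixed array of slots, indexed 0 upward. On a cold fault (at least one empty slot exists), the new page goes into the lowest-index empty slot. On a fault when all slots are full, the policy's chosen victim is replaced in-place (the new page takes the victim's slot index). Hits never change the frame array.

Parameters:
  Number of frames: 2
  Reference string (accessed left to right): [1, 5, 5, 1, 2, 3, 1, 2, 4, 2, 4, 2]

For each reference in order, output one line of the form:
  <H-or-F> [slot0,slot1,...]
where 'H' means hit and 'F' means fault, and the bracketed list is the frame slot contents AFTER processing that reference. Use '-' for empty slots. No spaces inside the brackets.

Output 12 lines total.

F [1,-]
F [1,5]
H [1,5]
H [1,5]
F [2,5]
F [2,3]
F [1,3]
F [1,2]
F [4,2]
H [4,2]
H [4,2]
H [4,2]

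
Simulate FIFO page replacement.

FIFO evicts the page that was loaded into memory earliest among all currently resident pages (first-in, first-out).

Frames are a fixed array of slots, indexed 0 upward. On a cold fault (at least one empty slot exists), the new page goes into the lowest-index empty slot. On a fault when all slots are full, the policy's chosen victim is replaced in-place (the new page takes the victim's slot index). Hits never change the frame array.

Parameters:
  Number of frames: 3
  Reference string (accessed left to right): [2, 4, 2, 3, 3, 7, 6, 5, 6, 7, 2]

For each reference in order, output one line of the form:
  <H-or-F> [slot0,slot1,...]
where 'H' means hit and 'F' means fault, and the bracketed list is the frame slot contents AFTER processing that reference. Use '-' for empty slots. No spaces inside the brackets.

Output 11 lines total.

F [2,-,-]
F [2,4,-]
H [2,4,-]
F [2,4,3]
H [2,4,3]
F [7,4,3]
F [7,6,3]
F [7,6,5]
H [7,6,5]
H [7,6,5]
F [2,6,5]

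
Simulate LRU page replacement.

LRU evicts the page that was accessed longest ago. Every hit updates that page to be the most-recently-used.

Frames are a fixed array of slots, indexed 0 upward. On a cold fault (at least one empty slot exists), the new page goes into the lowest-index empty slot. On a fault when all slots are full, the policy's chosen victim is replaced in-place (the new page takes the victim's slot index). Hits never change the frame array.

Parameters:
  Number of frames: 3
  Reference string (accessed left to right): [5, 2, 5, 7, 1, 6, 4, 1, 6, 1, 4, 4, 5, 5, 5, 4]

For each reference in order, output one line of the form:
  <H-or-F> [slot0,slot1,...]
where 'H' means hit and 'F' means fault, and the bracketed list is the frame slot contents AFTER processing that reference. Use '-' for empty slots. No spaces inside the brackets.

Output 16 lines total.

F [5,-,-]
F [5,2,-]
H [5,2,-]
F [5,2,7]
F [5,1,7]
F [6,1,7]
F [6,1,4]
H [6,1,4]
H [6,1,4]
H [6,1,4]
H [6,1,4]
H [6,1,4]
F [5,1,4]
H [5,1,4]
H [5,1,4]
H [5,1,4]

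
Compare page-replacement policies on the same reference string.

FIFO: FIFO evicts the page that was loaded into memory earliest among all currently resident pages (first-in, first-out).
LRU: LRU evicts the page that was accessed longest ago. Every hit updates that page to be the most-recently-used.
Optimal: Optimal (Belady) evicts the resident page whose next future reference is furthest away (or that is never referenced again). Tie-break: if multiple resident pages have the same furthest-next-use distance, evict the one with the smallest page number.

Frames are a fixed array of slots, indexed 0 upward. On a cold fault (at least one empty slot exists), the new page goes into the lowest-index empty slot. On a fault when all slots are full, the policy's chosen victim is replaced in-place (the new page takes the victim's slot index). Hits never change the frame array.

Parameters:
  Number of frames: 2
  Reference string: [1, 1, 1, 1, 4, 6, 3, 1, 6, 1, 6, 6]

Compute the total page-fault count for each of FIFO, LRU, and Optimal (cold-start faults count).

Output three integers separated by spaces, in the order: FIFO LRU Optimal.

--- FIFO ---
  step 0: ref 1 -> FAULT, frames=[1,-] (faults so far: 1)
  step 1: ref 1 -> HIT, frames=[1,-] (faults so far: 1)
  step 2: ref 1 -> HIT, frames=[1,-] (faults so far: 1)
  step 3: ref 1 -> HIT, frames=[1,-] (faults so far: 1)
  step 4: ref 4 -> FAULT, frames=[1,4] (faults so far: 2)
  step 5: ref 6 -> FAULT, evict 1, frames=[6,4] (faults so far: 3)
  step 6: ref 3 -> FAULT, evict 4, frames=[6,3] (faults so far: 4)
  step 7: ref 1 -> FAULT, evict 6, frames=[1,3] (faults so far: 5)
  step 8: ref 6 -> FAULT, evict 3, frames=[1,6] (faults so far: 6)
  step 9: ref 1 -> HIT, frames=[1,6] (faults so far: 6)
  step 10: ref 6 -> HIT, frames=[1,6] (faults so far: 6)
  step 11: ref 6 -> HIT, frames=[1,6] (faults so far: 6)
  FIFO total faults: 6
--- LRU ---
  step 0: ref 1 -> FAULT, frames=[1,-] (faults so far: 1)
  step 1: ref 1 -> HIT, frames=[1,-] (faults so far: 1)
  step 2: ref 1 -> HIT, frames=[1,-] (faults so far: 1)
  step 3: ref 1 -> HIT, frames=[1,-] (faults so far: 1)
  step 4: ref 4 -> FAULT, frames=[1,4] (faults so far: 2)
  step 5: ref 6 -> FAULT, evict 1, frames=[6,4] (faults so far: 3)
  step 6: ref 3 -> FAULT, evict 4, frames=[6,3] (faults so far: 4)
  step 7: ref 1 -> FAULT, evict 6, frames=[1,3] (faults so far: 5)
  step 8: ref 6 -> FAULT, evict 3, frames=[1,6] (faults so far: 6)
  step 9: ref 1 -> HIT, frames=[1,6] (faults so far: 6)
  step 10: ref 6 -> HIT, frames=[1,6] (faults so far: 6)
  step 11: ref 6 -> HIT, frames=[1,6] (faults so far: 6)
  LRU total faults: 6
--- Optimal ---
  step 0: ref 1 -> FAULT, frames=[1,-] (faults so far: 1)
  step 1: ref 1 -> HIT, frames=[1,-] (faults so far: 1)
  step 2: ref 1 -> HIT, frames=[1,-] (faults so far: 1)
  step 3: ref 1 -> HIT, frames=[1,-] (faults so far: 1)
  step 4: ref 4 -> FAULT, frames=[1,4] (faults so far: 2)
  step 5: ref 6 -> FAULT, evict 4, frames=[1,6] (faults so far: 3)
  step 6: ref 3 -> FAULT, evict 6, frames=[1,3] (faults so far: 4)
  step 7: ref 1 -> HIT, frames=[1,3] (faults so far: 4)
  step 8: ref 6 -> FAULT, evict 3, frames=[1,6] (faults so far: 5)
  step 9: ref 1 -> HIT, frames=[1,6] (faults so far: 5)
  step 10: ref 6 -> HIT, frames=[1,6] (faults so far: 5)
  step 11: ref 6 -> HIT, frames=[1,6] (faults so far: 5)
  Optimal total faults: 5

Answer: 6 6 5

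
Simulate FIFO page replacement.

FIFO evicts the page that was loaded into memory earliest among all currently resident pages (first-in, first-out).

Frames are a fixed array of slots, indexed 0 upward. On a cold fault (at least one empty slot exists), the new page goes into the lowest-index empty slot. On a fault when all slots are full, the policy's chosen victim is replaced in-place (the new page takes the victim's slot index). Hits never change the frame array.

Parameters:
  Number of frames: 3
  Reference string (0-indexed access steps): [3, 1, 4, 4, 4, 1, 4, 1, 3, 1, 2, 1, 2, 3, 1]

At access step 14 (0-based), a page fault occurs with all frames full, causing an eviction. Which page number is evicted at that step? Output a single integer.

Answer: 4

Derivation:
Step 0: ref 3 -> FAULT, frames=[3,-,-]
Step 1: ref 1 -> FAULT, frames=[3,1,-]
Step 2: ref 4 -> FAULT, frames=[3,1,4]
Step 3: ref 4 -> HIT, frames=[3,1,4]
Step 4: ref 4 -> HIT, frames=[3,1,4]
Step 5: ref 1 -> HIT, frames=[3,1,4]
Step 6: ref 4 -> HIT, frames=[3,1,4]
Step 7: ref 1 -> HIT, frames=[3,1,4]
Step 8: ref 3 -> HIT, frames=[3,1,4]
Step 9: ref 1 -> HIT, frames=[3,1,4]
Step 10: ref 2 -> FAULT, evict 3, frames=[2,1,4]
Step 11: ref 1 -> HIT, frames=[2,1,4]
Step 12: ref 2 -> HIT, frames=[2,1,4]
Step 13: ref 3 -> FAULT, evict 1, frames=[2,3,4]
Step 14: ref 1 -> FAULT, evict 4, frames=[2,3,1]
At step 14: evicted page 4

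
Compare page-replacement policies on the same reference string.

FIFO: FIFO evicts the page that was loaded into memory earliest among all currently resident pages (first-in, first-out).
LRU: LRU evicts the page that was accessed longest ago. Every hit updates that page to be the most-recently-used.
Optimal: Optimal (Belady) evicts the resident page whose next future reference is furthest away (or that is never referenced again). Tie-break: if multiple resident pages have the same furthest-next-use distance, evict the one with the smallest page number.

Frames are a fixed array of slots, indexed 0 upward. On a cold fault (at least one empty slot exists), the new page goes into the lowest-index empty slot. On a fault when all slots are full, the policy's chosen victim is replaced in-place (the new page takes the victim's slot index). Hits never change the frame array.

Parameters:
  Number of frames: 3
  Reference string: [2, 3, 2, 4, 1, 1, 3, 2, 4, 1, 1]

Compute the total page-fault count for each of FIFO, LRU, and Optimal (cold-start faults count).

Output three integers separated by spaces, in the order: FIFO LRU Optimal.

--- FIFO ---
  step 0: ref 2 -> FAULT, frames=[2,-,-] (faults so far: 1)
  step 1: ref 3 -> FAULT, frames=[2,3,-] (faults so far: 2)
  step 2: ref 2 -> HIT, frames=[2,3,-] (faults so far: 2)
  step 3: ref 4 -> FAULT, frames=[2,3,4] (faults so far: 3)
  step 4: ref 1 -> FAULT, evict 2, frames=[1,3,4] (faults so far: 4)
  step 5: ref 1 -> HIT, frames=[1,3,4] (faults so far: 4)
  step 6: ref 3 -> HIT, frames=[1,3,4] (faults so far: 4)
  step 7: ref 2 -> FAULT, evict 3, frames=[1,2,4] (faults so far: 5)
  step 8: ref 4 -> HIT, frames=[1,2,4] (faults so far: 5)
  step 9: ref 1 -> HIT, frames=[1,2,4] (faults so far: 5)
  step 10: ref 1 -> HIT, frames=[1,2,4] (faults so far: 5)
  FIFO total faults: 5
--- LRU ---
  step 0: ref 2 -> FAULT, frames=[2,-,-] (faults so far: 1)
  step 1: ref 3 -> FAULT, frames=[2,3,-] (faults so far: 2)
  step 2: ref 2 -> HIT, frames=[2,3,-] (faults so far: 2)
  step 3: ref 4 -> FAULT, frames=[2,3,4] (faults so far: 3)
  step 4: ref 1 -> FAULT, evict 3, frames=[2,1,4] (faults so far: 4)
  step 5: ref 1 -> HIT, frames=[2,1,4] (faults so far: 4)
  step 6: ref 3 -> FAULT, evict 2, frames=[3,1,4] (faults so far: 5)
  step 7: ref 2 -> FAULT, evict 4, frames=[3,1,2] (faults so far: 6)
  step 8: ref 4 -> FAULT, evict 1, frames=[3,4,2] (faults so far: 7)
  step 9: ref 1 -> FAULT, evict 3, frames=[1,4,2] (faults so far: 8)
  step 10: ref 1 -> HIT, frames=[1,4,2] (faults so far: 8)
  LRU total faults: 8
--- Optimal ---
  step 0: ref 2 -> FAULT, frames=[2,-,-] (faults so far: 1)
  step 1: ref 3 -> FAULT, frames=[2,3,-] (faults so far: 2)
  step 2: ref 2 -> HIT, frames=[2,3,-] (faults so far: 2)
  step 3: ref 4 -> FAULT, frames=[2,3,4] (faults so far: 3)
  step 4: ref 1 -> FAULT, evict 4, frames=[2,3,1] (faults so far: 4)
  step 5: ref 1 -> HIT, frames=[2,3,1] (faults so far: 4)
  step 6: ref 3 -> HIT, frames=[2,3,1] (faults so far: 4)
  step 7: ref 2 -> HIT, frames=[2,3,1] (faults so far: 4)
  step 8: ref 4 -> FAULT, evict 2, frames=[4,3,1] (faults so far: 5)
  step 9: ref 1 -> HIT, frames=[4,3,1] (faults so far: 5)
  step 10: ref 1 -> HIT, frames=[4,3,1] (faults so far: 5)
  Optimal total faults: 5

Answer: 5 8 5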